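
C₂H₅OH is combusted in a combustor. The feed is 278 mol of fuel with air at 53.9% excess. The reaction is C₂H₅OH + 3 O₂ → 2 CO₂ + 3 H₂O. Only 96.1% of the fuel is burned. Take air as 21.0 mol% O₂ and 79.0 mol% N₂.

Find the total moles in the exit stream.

Stoichiometric O₂ = 3 × 278 = 834 mol; O₂ fed = 834 × 1.539 = 1284 mol.
N₂ fed = 1284 × 79/21 = 4829 mol.
Fuel reacted = 0.961 × 278 → ξ = 267.2 mol.
Outlet (n = n₀ + ν ξ):
  C₂H₅OH: 278 − 1(267.2) = 10.84
  O₂: 1284 − 3(267.2) = 482.1
  N₂: 4829 (inert)
  CO₂: 0 + 2(267.2) = 534.3
  H₂O: 0 + 3(267.2) = 801.5
Total out = 10.84 + 482.1 + 4829 + 534.3 + 801.5 = 6657 mol.

6660 mol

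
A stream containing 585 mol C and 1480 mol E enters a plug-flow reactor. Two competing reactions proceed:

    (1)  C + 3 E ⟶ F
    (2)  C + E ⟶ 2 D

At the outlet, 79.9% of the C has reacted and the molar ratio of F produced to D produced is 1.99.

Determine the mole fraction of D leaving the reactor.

0.199

Conversion of C: C consumed = 0.799 × 585 = 467.4 mol = 1ξ₁ + 1ξ₂.
Selectivity: 1ξ₁ / (2ξ₂) = 1.99 → ξ₁ = 3.98 ξ₂.
Substitute: (1·3.98 + 1) ξ₂ = 467.4 → ξ₂ = 93.86 mol, ξ₁ = 373.6 mol.
Outlet amounts (n = n₀ + Σ ν·ξ):
  C: 585 − 1(373.6) − 1(93.86) = 117.6
  E: 1480 − 3(373.6) − 1(93.86) = 265.5
  F: 0 + 1(373.6) = 373.6
  D: 0 + 2(93.86) = 187.7
Total out = 944.3 mol; y_D = 187.7 / 944.3 = 0.1988.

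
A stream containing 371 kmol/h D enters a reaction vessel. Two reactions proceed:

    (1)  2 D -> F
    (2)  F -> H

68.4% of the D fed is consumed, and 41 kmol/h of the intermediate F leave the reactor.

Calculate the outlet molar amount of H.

Conversion of D: D consumed = 2ξ₁ = 0.684 × 371 → ξ₁ = 126.9 kmol/h.
F balance: n_F = 0 + 1ξ₁ − 1ξ₂ = 41 → ξ₂ = (1·126.9 − 41)/1 = 85.88 kmol/h.
Outlet amounts (n = n₀ + Σ ν·ξ):
  D: 371 − 2(126.9) = 117.2
  F: 0 + 1(126.9) − 1(85.88) = 41
  H: 0 + 1(85.88) = 85.88

85.9 kmol/h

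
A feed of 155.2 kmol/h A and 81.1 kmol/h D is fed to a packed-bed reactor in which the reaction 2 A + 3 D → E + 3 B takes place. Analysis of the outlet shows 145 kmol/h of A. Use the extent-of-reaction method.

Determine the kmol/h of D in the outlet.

For A: n = n₀ − 2ξ → 145 = 155.2 − 2ξ, giving ξ = 5.1 kmol/h.
Outlet amounts (n = n₀ + ν ξ):
  A: 155.2 − 2(5.1) = 145
  D: 81.1 − 3(5.1) = 65.8
  E: 0 + 1(5.1) = 5.1
  B: 0 + 3(5.1) = 15.3

65.8 kmol/h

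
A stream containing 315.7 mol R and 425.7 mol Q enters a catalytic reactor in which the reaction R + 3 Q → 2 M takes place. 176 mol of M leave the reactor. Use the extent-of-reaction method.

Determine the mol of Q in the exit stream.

162 mol

For M: n = n₀ + 2ξ → 176 = 0 + 2ξ, giving ξ = 88 mol.
Outlet amounts (n = n₀ + ν ξ):
  R: 315.7 − 1(88) = 227.7
  Q: 425.7 − 3(88) = 161.7
  M: 0 + 2(88) = 176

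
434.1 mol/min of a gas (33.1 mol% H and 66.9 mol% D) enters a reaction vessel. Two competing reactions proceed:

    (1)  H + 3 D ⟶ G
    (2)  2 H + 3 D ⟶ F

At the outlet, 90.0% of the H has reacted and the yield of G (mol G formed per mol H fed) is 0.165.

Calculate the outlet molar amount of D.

60.9 mol/min

Yield of G: 1ξ₁ / 143.7 = 0.165 → ξ₁ = 23.71 mol/min.
Conversion of H: 1ξ₁ + 2ξ₂ = 0.9 × 143.7 = 129.3 → ξ₂ = 52.81 mol/min.
Outlet amounts (n = n₀ + Σ ν·ξ):
  H: 143.7 − 1(23.71) − 2(52.81) = 14.37
  D: 290.4 − 3(23.71) − 3(52.81) = 60.87
  G: 0 + 1(23.71) = 23.71
  F: 0 + 1(52.81) = 52.81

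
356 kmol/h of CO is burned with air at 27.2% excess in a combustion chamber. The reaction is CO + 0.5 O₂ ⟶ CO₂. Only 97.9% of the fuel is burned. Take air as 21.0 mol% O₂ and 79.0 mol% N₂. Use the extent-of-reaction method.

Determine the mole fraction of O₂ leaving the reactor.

0.0414

Stoichiometric O₂ = 0.5 × 356 = 178 kmol/h; O₂ fed = 178 × 1.272 = 226.4 kmol/h.
N₂ fed = 226.4 × 79/21 = 851.8 kmol/h.
Fuel reacted = 0.979 × 356 → ξ = 348.5 kmol/h.
Outlet (n = n₀ + ν ξ):
  CO: 356 − 1(348.5) = 7.476
  O₂: 226.4 − 0.5(348.5) = 52.15
  N₂: 851.8 (inert)
  CO₂: 0 + 1(348.5) = 348.5
Total out = 1260 kmol/h; y_O₂ = 52.15 / 1260 = 0.0414.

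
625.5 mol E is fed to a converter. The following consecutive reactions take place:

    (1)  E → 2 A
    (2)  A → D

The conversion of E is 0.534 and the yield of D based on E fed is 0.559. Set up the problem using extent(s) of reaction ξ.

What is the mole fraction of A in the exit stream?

Conversion of E: E consumed = 1ξ₁ = 0.534 × 625.5 → ξ₁ = 334 mol.
Yield of D: 1ξ₂ / 625.5 = 0.559 → ξ₂ = 349.7 mol.
Outlet amounts (n = n₀ + Σ ν·ξ):
  E: 625.5 − 1(334) = 291.5
  A: 0 + 2(334) − 1(349.7) = 318.4
  D: 0 + 1(349.7) = 349.7
Total out = 959.5 mol; y_A = 318.4 / 959.5 = 0.3318.

0.332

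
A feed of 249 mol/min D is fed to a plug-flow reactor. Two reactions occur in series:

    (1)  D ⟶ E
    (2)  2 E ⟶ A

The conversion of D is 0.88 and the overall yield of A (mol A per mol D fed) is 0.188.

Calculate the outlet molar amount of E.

125 mol/min

Conversion of D: D consumed = 1ξ₁ = 0.88 × 249 → ξ₁ = 219.1 mol/min.
Yield of A: 1ξ₂ / 249 = 0.188 → ξ₂ = 46.81 mol/min.
Outlet amounts (n = n₀ + Σ ν·ξ):
  D: 249 − 1(219.1) = 29.88
  E: 0 + 1(219.1) − 2(46.81) = 125.5
  A: 0 + 1(46.81) = 46.81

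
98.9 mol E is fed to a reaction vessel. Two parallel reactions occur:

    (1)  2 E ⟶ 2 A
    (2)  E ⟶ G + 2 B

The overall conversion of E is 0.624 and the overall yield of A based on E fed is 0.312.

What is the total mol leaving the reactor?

161 mol

Yield of A: 2ξ₁ / 98.9 = 0.312 → ξ₁ = 15.43 mol.
Conversion of E: 2ξ₁ + 1ξ₂ = 0.624 × 98.9 = 61.71 → ξ₂ = 30.86 mol.
Outlet amounts (n = n₀ + Σ ν·ξ):
  E: 98.9 − 2(15.43) − 1(30.86) = 37.19
  A: 0 + 2(15.43) = 30.86
  G: 0 + 1(30.86) = 30.86
  B: 0 + 2(30.86) = 61.71
Total out = 37.19 + 30.86 + 30.86 + 61.71 = 160.6 mol.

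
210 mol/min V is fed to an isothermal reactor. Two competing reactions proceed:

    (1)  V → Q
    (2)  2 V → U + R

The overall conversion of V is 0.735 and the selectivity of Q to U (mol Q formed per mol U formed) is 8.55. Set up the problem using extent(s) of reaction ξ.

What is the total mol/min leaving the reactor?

Conversion of V: V consumed = 0.735 × 210 = 154.3 mol/min = 1ξ₁ + 2ξ₂.
Selectivity: 1ξ₁ / (1ξ₂) = 8.55 → ξ₁ = 8.55 ξ₂.
Substitute: (1·8.55 + 2) ξ₂ = 154.3 → ξ₂ = 14.63 mol/min, ξ₁ = 125.1 mol/min.
Outlet amounts (n = n₀ + Σ ν·ξ):
  V: 210 − 1(125.1) − 2(14.63) = 55.65
  Q: 0 + 1(125.1) = 125.1
  U: 0 + 1(14.63) = 14.63
  R: 0 + 1(14.63) = 14.63
Total out = 55.65 + 125.1 + 14.63 + 14.63 = 210 mol/min.

210 mol/min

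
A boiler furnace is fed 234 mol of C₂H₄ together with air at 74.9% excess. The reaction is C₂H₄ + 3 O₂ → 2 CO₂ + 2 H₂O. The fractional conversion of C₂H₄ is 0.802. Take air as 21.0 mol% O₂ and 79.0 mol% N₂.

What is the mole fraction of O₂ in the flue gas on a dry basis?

Stoichiometric O₂ = 3 × 234 = 702 mol; O₂ fed = 702 × 1.749 = 1228 mol.
N₂ fed = 1228 × 79/21 = 4619 mol.
Fuel reacted = 0.802 × 234 → ξ = 187.7 mol.
Outlet (n = n₀ + ν ξ):
  C₂H₄: 234 − 1(187.7) = 46.33
  O₂: 1228 − 3(187.7) = 664.8
  N₂: 4619 (inert)
  CO₂: 0 + 2(187.7) = 375.3
  H₂O: 0 + 2(187.7) = 375.3
Dry total = 5705 mol; y_O₂ (dry) = 664.8 / 5705 = 0.1165.

0.117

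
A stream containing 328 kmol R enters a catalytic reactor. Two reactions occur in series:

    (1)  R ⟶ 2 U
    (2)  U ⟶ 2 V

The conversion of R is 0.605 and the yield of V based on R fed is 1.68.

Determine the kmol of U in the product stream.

Conversion of R: R consumed = 1ξ₁ = 0.605 × 328 → ξ₁ = 198.4 kmol.
Yield of V: 2ξ₂ / 328 = 1.68 → ξ₂ = 275.5 kmol.
Outlet amounts (n = n₀ + Σ ν·ξ):
  R: 328 − 1(198.4) = 129.6
  U: 0 + 2(198.4) − 1(275.5) = 121.4
  V: 0 + 2(275.5) = 551

121 kmol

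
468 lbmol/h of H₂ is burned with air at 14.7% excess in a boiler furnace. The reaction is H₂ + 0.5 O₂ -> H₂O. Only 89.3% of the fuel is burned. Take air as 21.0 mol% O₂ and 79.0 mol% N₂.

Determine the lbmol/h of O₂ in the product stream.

59.4 lbmol/h

Stoichiometric O₂ = 0.5 × 468 = 234 lbmol/h; O₂ fed = 234 × 1.147 = 268.4 lbmol/h.
N₂ fed = 268.4 × 79/21 = 1010 lbmol/h.
Fuel reacted = 0.893 × 468 → ξ = 417.9 lbmol/h.
Outlet (n = n₀ + ν ξ):
  H₂: 468 − 1(417.9) = 50.08
  O₂: 268.4 − 0.5(417.9) = 59.44
  N₂: 1010 (inert)
  H₂O: 0 + 1(417.9) = 417.9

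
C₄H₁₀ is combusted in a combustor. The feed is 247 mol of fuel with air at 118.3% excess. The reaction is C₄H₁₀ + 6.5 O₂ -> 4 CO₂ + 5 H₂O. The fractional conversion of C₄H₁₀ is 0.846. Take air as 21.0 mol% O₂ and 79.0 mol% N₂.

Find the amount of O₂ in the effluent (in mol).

2150 mol

Stoichiometric O₂ = 6.5 × 247 = 1606 mol; O₂ fed = 1606 × 2.183 = 3505 mol.
N₂ fed = 3505 × 79/21 = 13180 mol.
Fuel reacted = 0.846 × 247 → ξ = 209 mol.
Outlet (n = n₀ + ν ξ):
  C₄H₁₀: 247 − 1(209) = 38.04
  O₂: 3505 − 6.5(209) = 2147
  N₂: 13180 (inert)
  CO₂: 0 + 4(209) = 835.8
  H₂O: 0 + 5(209) = 1045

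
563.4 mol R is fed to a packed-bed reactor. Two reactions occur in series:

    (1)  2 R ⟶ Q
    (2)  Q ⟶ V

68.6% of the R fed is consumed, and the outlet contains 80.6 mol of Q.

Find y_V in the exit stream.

0.304

Conversion of R: R consumed = 2ξ₁ = 0.686 × 563.4 → ξ₁ = 193.2 mol.
Q balance: n_Q = 0 + 1ξ₁ − 1ξ₂ = 80.6 → ξ₂ = (1·193.2 − 80.6)/1 = 112.6 mol.
Outlet amounts (n = n₀ + Σ ν·ξ):
  R: 563.4 − 2(193.2) = 176.9
  Q: 0 + 1(193.2) − 1(112.6) = 80.6
  V: 0 + 1(112.6) = 112.6
Total out = 370.2 mol; y_V = 112.6 / 370.2 = 0.3043.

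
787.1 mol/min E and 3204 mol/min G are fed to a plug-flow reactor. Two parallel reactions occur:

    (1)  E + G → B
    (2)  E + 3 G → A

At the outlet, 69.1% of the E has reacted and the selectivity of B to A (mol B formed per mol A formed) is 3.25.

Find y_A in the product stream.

0.0401

Conversion of E: E consumed = 0.691 × 787.1 = 543.9 mol/min = 1ξ₁ + 1ξ₂.
Selectivity: 1ξ₁ / (1ξ₂) = 3.25 → ξ₁ = 3.25 ξ₂.
Substitute: (1·3.25 + 1) ξ₂ = 543.9 → ξ₂ = 128 mol/min, ξ₁ = 415.9 mol/min.
Outlet amounts (n = n₀ + Σ ν·ξ):
  E: 787.1 − 1(415.9) − 1(128) = 243.2
  G: 3204 − 1(415.9) − 3(128) = 2404
  B: 0 + 1(415.9) = 415.9
  A: 0 + 1(128) = 128
Total out = 3191 mol/min; y_A = 128 / 3191 = 0.0401.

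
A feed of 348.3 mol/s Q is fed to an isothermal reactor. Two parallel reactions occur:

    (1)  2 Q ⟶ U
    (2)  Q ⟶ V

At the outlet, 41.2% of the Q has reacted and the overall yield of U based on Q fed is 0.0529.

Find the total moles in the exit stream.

330 mol/s

Yield of U: 1ξ₁ / 348.3 = 0.0529 → ξ₁ = 18.43 mol/s.
Conversion of Q: 2ξ₁ + 1ξ₂ = 0.412 × 348.3 = 143.5 → ξ₂ = 106.6 mol/s.
Outlet amounts (n = n₀ + Σ ν·ξ):
  Q: 348.3 − 2(18.43) − 1(106.6) = 204.8
  U: 0 + 1(18.43) = 18.43
  V: 0 + 1(106.6) = 106.6
Total out = 204.8 + 18.43 + 106.6 = 329.9 mol/s.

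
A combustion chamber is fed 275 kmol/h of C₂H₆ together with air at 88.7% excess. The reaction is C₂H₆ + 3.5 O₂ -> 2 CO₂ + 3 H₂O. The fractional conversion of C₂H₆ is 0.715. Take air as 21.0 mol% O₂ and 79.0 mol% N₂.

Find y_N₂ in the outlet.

Stoichiometric O₂ = 3.5 × 275 = 962.5 kmol/h; O₂ fed = 962.5 × 1.887 = 1816 kmol/h.
N₂ fed = 1816 × 79/21 = 6833 kmol/h.
Fuel reacted = 0.715 × 275 → ξ = 196.6 kmol/h.
Outlet (n = n₀ + ν ξ):
  C₂H₆: 275 − 1(196.6) = 78.38
  O₂: 1816 − 3.5(196.6) = 1128
  N₂: 6833 (inert)
  CO₂: 0 + 2(196.6) = 393.2
  H₂O: 0 + 3(196.6) = 589.9
Total out = 9022 kmol/h; y_N₂ = 6833 / 9022 = 0.7573.

0.757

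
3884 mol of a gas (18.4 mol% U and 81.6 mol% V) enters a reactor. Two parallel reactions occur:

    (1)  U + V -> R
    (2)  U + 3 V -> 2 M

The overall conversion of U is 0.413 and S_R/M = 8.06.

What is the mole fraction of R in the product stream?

Conversion of U: U consumed = 0.413 × 714.7 = 295.2 mol = 1ξ₁ + 1ξ₂.
Selectivity: 1ξ₁ / (2ξ₂) = 8.06 → ξ₁ = 16.12 ξ₂.
Substitute: (1·16.12 + 1) ξ₂ = 295.2 → ξ₂ = 17.24 mol, ξ₁ = 277.9 mol.
Outlet amounts (n = n₀ + Σ ν·ξ):
  U: 714.7 − 1(277.9) − 1(17.24) = 419.5
  V: 3169 − 1(277.9) − 3(17.24) = 2840
  R: 0 + 1(277.9) = 277.9
  M: 0 + 2(17.24) = 34.48
Total out = 3572 mol; y_R = 277.9 / 3572 = 0.07781.

0.0778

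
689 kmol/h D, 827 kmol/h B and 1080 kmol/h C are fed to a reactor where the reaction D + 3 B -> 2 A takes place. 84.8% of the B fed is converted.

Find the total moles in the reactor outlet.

2130 kmol/h

B reacted = 0.848 × 827 = 701.3 kmol/h; ν_B = −3, so ξ = 701.3/3 = 233.8 kmol/h.
Outlet amounts (n = n₀ + ν ξ):
  D: 689 − 1(233.8) = 455.2
  B: 827 − 3(233.8) = 125.7
  A: 0 + 2(233.8) = 467.5
  C: 1080 (inert)
Total out = 455.2 + 125.7 + 467.5 + 1080 = 2128 kmol/h.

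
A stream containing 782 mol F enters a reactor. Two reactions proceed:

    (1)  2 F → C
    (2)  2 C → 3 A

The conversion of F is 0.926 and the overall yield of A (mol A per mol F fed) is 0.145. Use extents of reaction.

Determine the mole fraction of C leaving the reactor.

Conversion of F: F consumed = 2ξ₁ = 0.926 × 782 → ξ₁ = 362.1 mol.
Yield of A: 3ξ₂ / 782 = 0.145 → ξ₂ = 37.8 mol.
Outlet amounts (n = n₀ + Σ ν·ξ):
  F: 782 − 2(362.1) = 57.87
  C: 0 + 1(362.1) − 2(37.8) = 286.5
  A: 0 + 3(37.8) = 113.4
Total out = 457.7 mol; y_C = 286.5 / 457.7 = 0.6259.

0.626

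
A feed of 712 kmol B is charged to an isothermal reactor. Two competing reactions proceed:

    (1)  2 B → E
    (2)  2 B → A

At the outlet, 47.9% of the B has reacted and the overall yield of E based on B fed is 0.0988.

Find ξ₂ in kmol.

Yield of E: 1ξ₁ / 712 = 0.0988 → ξ₁ = 70.35 kmol.
Conversion of B: 2ξ₁ + 2ξ₂ = 0.479 × 712 = 341 → ξ₂ = 100.2 kmol.
Outlet amounts (n = n₀ + Σ ν·ξ):
  B: 712 − 2(70.35) − 2(100.2) = 371
  E: 0 + 1(70.35) = 70.35
  A: 0 + 1(100.2) = 100.2

ξ₂ = 100 kmol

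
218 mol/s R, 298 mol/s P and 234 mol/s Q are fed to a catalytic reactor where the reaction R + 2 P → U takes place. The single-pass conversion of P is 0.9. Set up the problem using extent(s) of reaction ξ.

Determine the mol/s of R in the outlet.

83.9 mol/s

P reacted = 0.9 × 298 = 268.2 mol/s; ν_P = −2, so ξ = 268.2/2 = 134.1 mol/s.
Outlet amounts (n = n₀ + ν ξ):
  R: 218 − 1(134.1) = 83.9
  P: 298 − 2(134.1) = 29.8
  U: 0 + 1(134.1) = 134.1
  Q: 234 (inert)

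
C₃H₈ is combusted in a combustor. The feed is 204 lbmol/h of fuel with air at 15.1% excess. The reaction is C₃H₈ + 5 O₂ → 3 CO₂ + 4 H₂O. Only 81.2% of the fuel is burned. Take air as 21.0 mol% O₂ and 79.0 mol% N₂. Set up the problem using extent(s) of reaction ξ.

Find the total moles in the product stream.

Stoichiometric O₂ = 5 × 204 = 1020 lbmol/h; O₂ fed = 1020 × 1.151 = 1174 lbmol/h.
N₂ fed = 1174 × 79/21 = 4417 lbmol/h.
Fuel reacted = 0.812 × 204 → ξ = 165.6 lbmol/h.
Outlet (n = n₀ + ν ξ):
  C₃H₈: 204 − 1(165.6) = 38.35
  O₂: 1174 − 5(165.6) = 345.8
  N₂: 4417 (inert)
  CO₂: 0 + 3(165.6) = 496.9
  H₂O: 0 + 4(165.6) = 662.6
Total out = 38.35 + 345.8 + 4417 + 496.9 + 662.6 = 5960 lbmol/h.

5960 lbmol/h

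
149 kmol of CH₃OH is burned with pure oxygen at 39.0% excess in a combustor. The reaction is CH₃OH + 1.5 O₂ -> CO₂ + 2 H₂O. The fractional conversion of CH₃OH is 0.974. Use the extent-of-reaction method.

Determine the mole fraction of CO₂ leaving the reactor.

0.273

Stoichiometric O₂ = 1.5 × 149 = 223.5 kmol; O₂ fed = 223.5 × 1.390 = 310.7 kmol.
Fuel reacted = 0.974 × 149 → ξ = 145.1 kmol.
Outlet (n = n₀ + ν ξ):
  CH₃OH: 149 − 1(145.1) = 3.874
  O₂: 310.7 − 1.5(145.1) = 92.98
  CO₂: 0 + 1(145.1) = 145.1
  H₂O: 0 + 2(145.1) = 290.3
Total out = 532.2 kmol; y_CO₂ = 145.1 / 532.2 = 0.2727.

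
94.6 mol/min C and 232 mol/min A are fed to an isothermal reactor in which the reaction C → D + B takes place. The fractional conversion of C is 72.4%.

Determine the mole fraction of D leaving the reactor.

C reacted = 0.724 × 94.6 = 68.49 mol/min; ν_C = −1, so ξ = 68.49/1 = 68.49 mol/min.
Outlet amounts (n = n₀ + ν ξ):
  C: 94.6 − 1(68.49) = 26.11
  D: 0 + 1(68.49) = 68.49
  B: 0 + 1(68.49) = 68.49
  A: 232 (inert)
Total out = 395.1 mol/min; y_D = 68.49 / 395.1 = 0.1734.

0.173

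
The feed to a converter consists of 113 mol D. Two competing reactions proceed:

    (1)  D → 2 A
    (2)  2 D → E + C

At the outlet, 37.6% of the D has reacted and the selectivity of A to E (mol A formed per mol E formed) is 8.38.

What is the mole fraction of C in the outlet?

Conversion of D: D consumed = 0.376 × 113 = 42.49 mol = 1ξ₁ + 2ξ₂.
Selectivity: 2ξ₁ / (1ξ₂) = 8.38 → ξ₁ = 4.19 ξ₂.
Substitute: (1·4.19 + 2) ξ₂ = 42.49 → ξ₂ = 6.864 mol, ξ₁ = 28.76 mol.
Outlet amounts (n = n₀ + Σ ν·ξ):
  D: 113 − 1(28.76) − 2(6.864) = 70.51
  A: 0 + 2(28.76) = 57.52
  E: 0 + 1(6.864) = 6.864
  C: 0 + 1(6.864) = 6.864
Total out = 141.8 mol; y_C = 6.864 / 141.8 = 0.04842.

0.0484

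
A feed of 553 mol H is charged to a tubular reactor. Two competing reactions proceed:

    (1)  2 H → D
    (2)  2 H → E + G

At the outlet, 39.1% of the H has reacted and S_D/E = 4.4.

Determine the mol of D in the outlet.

Conversion of H: H consumed = 0.391 × 553 = 216.2 mol = 2ξ₁ + 2ξ₂.
Selectivity: 1ξ₁ / (1ξ₂) = 4.4 → ξ₁ = 4.4 ξ₂.
Substitute: (2·4.4 + 2) ξ₂ = 216.2 → ξ₂ = 20.02 mol, ξ₁ = 88.09 mol.
Outlet amounts (n = n₀ + Σ ν·ξ):
  H: 553 − 2(88.09) − 2(20.02) = 336.8
  D: 0 + 1(88.09) = 88.09
  E: 0 + 1(20.02) = 20.02
  G: 0 + 1(20.02) = 20.02

88.1 mol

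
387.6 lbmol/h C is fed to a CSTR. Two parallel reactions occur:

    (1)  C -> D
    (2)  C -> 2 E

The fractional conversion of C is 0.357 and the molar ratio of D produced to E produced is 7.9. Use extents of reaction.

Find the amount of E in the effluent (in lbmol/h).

16.5 lbmol/h

Conversion of C: C consumed = 0.357 × 387.6 = 138.4 lbmol/h = 1ξ₁ + 1ξ₂.
Selectivity: 1ξ₁ / (2ξ₂) = 7.9 → ξ₁ = 15.8 ξ₂.
Substitute: (1·15.8 + 1) ξ₂ = 138.4 → ξ₂ = 8.236 lbmol/h, ξ₁ = 130.1 lbmol/h.
Outlet amounts (n = n₀ + Σ ν·ξ):
  C: 387.6 − 1(130.1) − 1(8.236) = 249.2
  D: 0 + 1(130.1) = 130.1
  E: 0 + 2(8.236) = 16.47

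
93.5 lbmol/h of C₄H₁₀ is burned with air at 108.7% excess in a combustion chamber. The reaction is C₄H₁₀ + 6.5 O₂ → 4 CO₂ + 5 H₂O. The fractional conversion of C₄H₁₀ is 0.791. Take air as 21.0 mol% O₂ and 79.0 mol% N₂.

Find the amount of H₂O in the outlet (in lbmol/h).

Stoichiometric O₂ = 6.5 × 93.5 = 607.8 lbmol/h; O₂ fed = 607.8 × 2.087 = 1268 lbmol/h.
N₂ fed = 1268 × 79/21 = 4772 lbmol/h.
Fuel reacted = 0.791 × 93.5 → ξ = 73.96 lbmol/h.
Outlet (n = n₀ + ν ξ):
  C₄H₁₀: 93.5 − 1(73.96) = 19.54
  O₂: 1268 − 6.5(73.96) = 787.6
  N₂: 4772 (inert)
  CO₂: 0 + 4(73.96) = 295.8
  H₂O: 0 + 5(73.96) = 369.8

370 lbmol/h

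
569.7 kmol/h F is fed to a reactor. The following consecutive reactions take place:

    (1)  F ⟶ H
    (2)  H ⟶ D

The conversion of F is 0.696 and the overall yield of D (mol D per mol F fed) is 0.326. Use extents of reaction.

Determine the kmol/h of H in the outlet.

211 kmol/h

Conversion of F: F consumed = 1ξ₁ = 0.696 × 569.7 → ξ₁ = 396.5 kmol/h.
Yield of D: 1ξ₂ / 569.7 = 0.326 → ξ₂ = 185.7 kmol/h.
Outlet amounts (n = n₀ + Σ ν·ξ):
  F: 569.7 − 1(396.5) = 173.2
  H: 0 + 1(396.5) − 1(185.7) = 210.8
  D: 0 + 1(185.7) = 185.7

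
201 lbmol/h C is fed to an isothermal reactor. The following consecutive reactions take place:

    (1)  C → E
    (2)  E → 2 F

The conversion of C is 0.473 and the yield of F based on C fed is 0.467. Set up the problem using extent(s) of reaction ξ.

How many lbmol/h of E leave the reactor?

48.1 lbmol/h

Conversion of C: C consumed = 1ξ₁ = 0.473 × 201 → ξ₁ = 95.07 lbmol/h.
Yield of F: 2ξ₂ / 201 = 0.467 → ξ₂ = 46.93 lbmol/h.
Outlet amounts (n = n₀ + Σ ν·ξ):
  C: 201 − 1(95.07) = 105.9
  E: 0 + 1(95.07) − 1(46.93) = 48.14
  F: 0 + 2(46.93) = 93.87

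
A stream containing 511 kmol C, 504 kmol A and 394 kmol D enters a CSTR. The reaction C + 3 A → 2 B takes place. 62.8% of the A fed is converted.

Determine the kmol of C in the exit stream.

A reacted = 0.628 × 504 = 316.5 kmol; ν_A = −3, so ξ = 316.5/3 = 105.5 kmol.
Outlet amounts (n = n₀ + ν ξ):
  C: 511 − 1(105.5) = 405.5
  A: 504 − 3(105.5) = 187.5
  B: 0 + 2(105.5) = 211
  D: 394 (inert)

405 kmol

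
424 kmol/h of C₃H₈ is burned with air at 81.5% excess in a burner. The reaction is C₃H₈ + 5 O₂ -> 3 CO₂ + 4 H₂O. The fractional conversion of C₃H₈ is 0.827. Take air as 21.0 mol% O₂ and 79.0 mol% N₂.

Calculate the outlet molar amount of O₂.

2090 kmol/h

Stoichiometric O₂ = 5 × 424 = 2120 kmol/h; O₂ fed = 2120 × 1.815 = 3848 kmol/h.
N₂ fed = 3848 × 79/21 = 14480 kmol/h.
Fuel reacted = 0.827 × 424 → ξ = 350.6 kmol/h.
Outlet (n = n₀ + ν ξ):
  C₃H₈: 424 − 1(350.6) = 73.35
  O₂: 3848 − 5(350.6) = 2095
  N₂: 14480 (inert)
  CO₂: 0 + 3(350.6) = 1052
  H₂O: 0 + 4(350.6) = 1403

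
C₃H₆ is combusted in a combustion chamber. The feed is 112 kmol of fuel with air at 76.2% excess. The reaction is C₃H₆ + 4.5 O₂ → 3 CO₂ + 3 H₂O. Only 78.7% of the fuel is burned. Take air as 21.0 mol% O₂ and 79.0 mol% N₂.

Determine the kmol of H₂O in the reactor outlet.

Stoichiometric O₂ = 4.5 × 112 = 504 kmol; O₂ fed = 504 × 1.762 = 888 kmol.
N₂ fed = 888 × 79/21 = 3341 kmol.
Fuel reacted = 0.787 × 112 → ξ = 88.14 kmol.
Outlet (n = n₀ + ν ξ):
  C₃H₆: 112 − 1(88.14) = 23.86
  O₂: 888 − 4.5(88.14) = 491.4
  N₂: 3341 (inert)
  CO₂: 0 + 3(88.14) = 264.4
  H₂O: 0 + 3(88.14) = 264.4

264 kmol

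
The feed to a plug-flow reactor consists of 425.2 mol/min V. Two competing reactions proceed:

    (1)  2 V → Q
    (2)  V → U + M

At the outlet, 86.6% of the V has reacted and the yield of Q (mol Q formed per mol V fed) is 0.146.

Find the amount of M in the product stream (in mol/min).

Yield of Q: 1ξ₁ / 425.2 = 0.146 → ξ₁ = 62.08 mol/min.
Conversion of V: 2ξ₁ + 1ξ₂ = 0.866 × 425.2 = 368.2 → ξ₂ = 244.1 mol/min.
Outlet amounts (n = n₀ + Σ ν·ξ):
  V: 425.2 − 2(62.08) − 1(244.1) = 56.98
  Q: 0 + 1(62.08) = 62.08
  U: 0 + 1(244.1) = 244.1
  M: 0 + 1(244.1) = 244.1

244 mol/min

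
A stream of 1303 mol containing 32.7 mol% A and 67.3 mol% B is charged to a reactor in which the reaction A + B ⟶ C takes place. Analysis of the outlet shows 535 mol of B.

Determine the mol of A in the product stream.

For B: n = n₀ − 1ξ → 535 = 876.9 − 1ξ, giving ξ = 341.9 mol.
Outlet amounts (n = n₀ + ν ξ):
  A: 426.1 − 1(341.9) = 84.16
  B: 876.9 − 1(341.9) = 535
  C: 0 + 1(341.9) = 341.9

84.2 mol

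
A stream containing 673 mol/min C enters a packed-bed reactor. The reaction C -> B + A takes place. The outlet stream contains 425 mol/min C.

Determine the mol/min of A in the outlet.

248 mol/min

For C: n = n₀ − 1ξ → 425 = 673 − 1ξ, giving ξ = 248 mol/min.
Outlet amounts (n = n₀ + ν ξ):
  C: 673 − 1(248) = 425
  B: 0 + 1(248) = 248
  A: 0 + 1(248) = 248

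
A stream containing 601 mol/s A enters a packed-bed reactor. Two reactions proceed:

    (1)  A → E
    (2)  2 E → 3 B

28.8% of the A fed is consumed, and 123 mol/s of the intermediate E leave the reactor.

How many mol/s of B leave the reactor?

75.1 mol/s

Conversion of A: A consumed = 1ξ₁ = 0.288 × 601 → ξ₁ = 173.1 mol/s.
E balance: n_E = 0 + 1ξ₁ − 2ξ₂ = 123 → ξ₂ = (1·173.1 − 123)/2 = 25.04 mol/s.
Outlet amounts (n = n₀ + Σ ν·ξ):
  A: 601 − 1(173.1) = 427.9
  E: 0 + 1(173.1) − 2(25.04) = 123
  B: 0 + 3(25.04) = 75.13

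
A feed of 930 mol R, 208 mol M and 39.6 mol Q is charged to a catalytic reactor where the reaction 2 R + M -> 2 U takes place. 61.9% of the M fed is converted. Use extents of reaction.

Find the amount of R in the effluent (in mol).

672 mol

M reacted = 0.619 × 208 = 128.8 mol; ν_M = −1, so ξ = 128.8/1 = 128.8 mol.
Outlet amounts (n = n₀ + ν ξ):
  R: 930 − 2(128.8) = 672.5
  M: 208 − 1(128.8) = 79.25
  U: 0 + 2(128.8) = 257.5
  Q: 39.6 (inert)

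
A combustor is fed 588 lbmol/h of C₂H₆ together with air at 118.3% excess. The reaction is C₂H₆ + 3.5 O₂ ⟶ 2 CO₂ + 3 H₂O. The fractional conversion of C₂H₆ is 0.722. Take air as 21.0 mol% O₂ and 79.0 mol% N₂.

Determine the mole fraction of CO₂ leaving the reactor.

0.0383

Stoichiometric O₂ = 3.5 × 588 = 2058 lbmol/h; O₂ fed = 2058 × 2.183 = 4493 lbmol/h.
N₂ fed = 4493 × 79/21 = 16900 lbmol/h.
Fuel reacted = 0.722 × 588 → ξ = 424.5 lbmol/h.
Outlet (n = n₀ + ν ξ):
  C₂H₆: 588 − 1(424.5) = 163.5
  O₂: 4493 − 3.5(424.5) = 3007
  N₂: 16900 (inert)
  CO₂: 0 + 2(424.5) = 849.1
  H₂O: 0 + 3(424.5) = 1274
Total out = 22190 lbmol/h; y_CO₂ = 849.1 / 22190 = 0.03826.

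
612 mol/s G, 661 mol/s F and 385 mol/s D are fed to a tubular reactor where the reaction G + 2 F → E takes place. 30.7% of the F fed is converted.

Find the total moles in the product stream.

F reacted = 0.307 × 661 = 202.9 mol/s; ν_F = −2, so ξ = 202.9/2 = 101.5 mol/s.
Outlet amounts (n = n₀ + ν ξ):
  G: 612 − 1(101.5) = 510.5
  F: 661 − 2(101.5) = 458.1
  E: 0 + 1(101.5) = 101.5
  D: 385 (inert)
Total out = 510.5 + 458.1 + 101.5 + 385 = 1455 mol/s.

1460 mol/s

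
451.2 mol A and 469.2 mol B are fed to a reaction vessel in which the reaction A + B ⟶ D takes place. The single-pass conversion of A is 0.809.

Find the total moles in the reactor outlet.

A reacted = 0.809 × 451.2 = 365 mol; ν_A = −1, so ξ = 365/1 = 365 mol.
Outlet amounts (n = n₀ + ν ξ):
  A: 451.2 − 1(365) = 86.18
  B: 469.2 − 1(365) = 104.2
  D: 0 + 1(365) = 365
Total out = 86.18 + 104.2 + 365 = 555.4 mol.

555 mol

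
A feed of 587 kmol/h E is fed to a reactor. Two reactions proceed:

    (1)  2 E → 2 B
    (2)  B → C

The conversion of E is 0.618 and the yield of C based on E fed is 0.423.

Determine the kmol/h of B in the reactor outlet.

114 kmol/h

Conversion of E: E consumed = 2ξ₁ = 0.618 × 587 → ξ₁ = 181.4 kmol/h.
Yield of C: 1ξ₂ / 587 = 0.423 → ξ₂ = 248.3 kmol/h.
Outlet amounts (n = n₀ + Σ ν·ξ):
  E: 587 − 2(181.4) = 224.2
  B: 0 + 2(181.4) − 1(248.3) = 114.5
  C: 0 + 1(248.3) = 248.3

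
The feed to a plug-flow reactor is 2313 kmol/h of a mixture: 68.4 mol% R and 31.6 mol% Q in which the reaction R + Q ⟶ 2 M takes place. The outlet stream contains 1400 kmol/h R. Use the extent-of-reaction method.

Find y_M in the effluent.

For R: n = n₀ − 1ξ → 1400 = 1582 − 1ξ, giving ξ = 182.1 kmol/h.
Outlet amounts (n = n₀ + ν ξ):
  R: 1582 − 1(182.1) = 1400
  Q: 730.9 − 1(182.1) = 548.8
  M: 0 + 2(182.1) = 364.2
Total out = 2313 kmol/h; y_M = 364.2 / 2313 = 0.1575.

0.157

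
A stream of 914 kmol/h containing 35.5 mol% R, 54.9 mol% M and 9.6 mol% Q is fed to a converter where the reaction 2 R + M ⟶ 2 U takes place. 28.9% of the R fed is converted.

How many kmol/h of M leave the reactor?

R reacted = 0.289 × 324.5 = 93.77 kmol/h; ν_R = −2, so ξ = 93.77/2 = 46.89 kmol/h.
Outlet amounts (n = n₀ + ν ξ):
  R: 324.5 − 2(46.89) = 230.7
  M: 501.8 − 1(46.89) = 454.9
  U: 0 + 2(46.89) = 93.77
  Q: 87.74 (inert)

455 kmol/h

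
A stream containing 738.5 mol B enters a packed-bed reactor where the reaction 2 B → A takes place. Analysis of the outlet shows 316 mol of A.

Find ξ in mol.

ξ = 316 mol

For A: n = n₀ + 1ξ → 316 = 0 + 1ξ, giving ξ = 316 mol.
Outlet amounts (n = n₀ + ν ξ):
  B: 738.5 − 2(316) = 106.5
  A: 0 + 1(316) = 316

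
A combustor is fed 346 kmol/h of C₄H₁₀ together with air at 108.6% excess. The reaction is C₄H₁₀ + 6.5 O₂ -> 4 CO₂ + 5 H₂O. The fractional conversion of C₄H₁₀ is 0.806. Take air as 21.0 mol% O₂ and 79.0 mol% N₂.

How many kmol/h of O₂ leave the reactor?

Stoichiometric O₂ = 6.5 × 346 = 2249 kmol/h; O₂ fed = 2249 × 2.086 = 4691 kmol/h.
N₂ fed = 4691 × 79/21 = 17650 kmol/h.
Fuel reacted = 0.806 × 346 → ξ = 278.9 kmol/h.
Outlet (n = n₀ + ν ξ):
  C₄H₁₀: 346 − 1(278.9) = 67.12
  O₂: 4691 − 6.5(278.9) = 2879
  N₂: 17650 (inert)
  CO₂: 0 + 4(278.9) = 1116
  H₂O: 0 + 5(278.9) = 1394

2880 kmol/h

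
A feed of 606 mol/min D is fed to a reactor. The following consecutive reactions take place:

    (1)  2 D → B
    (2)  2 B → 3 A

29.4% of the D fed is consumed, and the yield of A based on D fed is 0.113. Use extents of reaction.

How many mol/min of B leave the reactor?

43.4 mol/min

Conversion of D: D consumed = 2ξ₁ = 0.294 × 606 → ξ₁ = 89.08 mol/min.
Yield of A: 3ξ₂ / 606 = 0.113 → ξ₂ = 22.83 mol/min.
Outlet amounts (n = n₀ + Σ ν·ξ):
  D: 606 − 2(89.08) = 427.8
  B: 0 + 1(89.08) − 2(22.83) = 43.43
  A: 0 + 3(22.83) = 68.48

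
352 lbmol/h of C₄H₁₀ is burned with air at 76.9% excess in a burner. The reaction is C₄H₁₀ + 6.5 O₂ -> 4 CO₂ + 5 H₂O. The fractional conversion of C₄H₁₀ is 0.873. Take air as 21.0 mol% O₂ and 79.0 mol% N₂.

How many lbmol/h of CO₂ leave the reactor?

Stoichiometric O₂ = 6.5 × 352 = 2288 lbmol/h; O₂ fed = 2288 × 1.769 = 4047 lbmol/h.
N₂ fed = 4047 × 79/21 = 15230 lbmol/h.
Fuel reacted = 0.873 × 352 → ξ = 307.3 lbmol/h.
Outlet (n = n₀ + ν ξ):
  C₄H₁₀: 352 − 1(307.3) = 44.7
  O₂: 4047 − 6.5(307.3) = 2050
  N₂: 15230 (inert)
  CO₂: 0 + 4(307.3) = 1229
  H₂O: 0 + 5(307.3) = 1536

1230 lbmol/h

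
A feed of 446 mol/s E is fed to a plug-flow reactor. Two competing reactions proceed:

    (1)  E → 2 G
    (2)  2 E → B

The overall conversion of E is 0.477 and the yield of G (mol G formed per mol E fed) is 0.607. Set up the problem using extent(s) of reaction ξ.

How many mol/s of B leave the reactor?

Yield of G: 2ξ₁ / 446 = 0.607 → ξ₁ = 135.4 mol/s.
Conversion of E: 1ξ₁ + 2ξ₂ = 0.477 × 446 = 212.7 → ξ₂ = 38.69 mol/s.
Outlet amounts (n = n₀ + Σ ν·ξ):
  E: 446 − 1(135.4) − 2(38.69) = 233.3
  G: 0 + 2(135.4) = 270.7
  B: 0 + 1(38.69) = 38.69

38.7 mol/s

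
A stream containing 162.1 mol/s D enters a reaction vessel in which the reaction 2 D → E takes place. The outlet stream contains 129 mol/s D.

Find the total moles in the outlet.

For D: n = n₀ − 2ξ → 129 = 162.1 − 2ξ, giving ξ = 16.55 mol/s.
Outlet amounts (n = n₀ + ν ξ):
  D: 162.1 − 2(16.55) = 129
  E: 0 + 1(16.55) = 16.55
Total out = 129 + 16.55 = 145.6 mol/s.

146 mol/s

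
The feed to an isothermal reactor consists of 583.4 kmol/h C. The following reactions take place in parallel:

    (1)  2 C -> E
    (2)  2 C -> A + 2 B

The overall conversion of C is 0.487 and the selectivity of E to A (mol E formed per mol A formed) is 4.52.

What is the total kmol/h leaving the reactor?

Conversion of C: C consumed = 0.487 × 583.4 = 284.1 kmol/h = 2ξ₁ + 2ξ₂.
Selectivity: 1ξ₁ / (1ξ₂) = 4.52 → ξ₁ = 4.52 ξ₂.
Substitute: (2·4.52 + 2) ξ₂ = 284.1 → ξ₂ = 25.74 kmol/h, ξ₁ = 116.3 kmol/h.
Outlet amounts (n = n₀ + Σ ν·ξ):
  C: 583.4 − 2(116.3) − 2(25.74) = 299.3
  E: 0 + 1(116.3) = 116.3
  A: 0 + 1(25.74) = 25.74
  B: 0 + 2(25.74) = 51.47
Total out = 299.3 + 116.3 + 25.74 + 51.47 = 492.8 kmol/h.

493 kmol/h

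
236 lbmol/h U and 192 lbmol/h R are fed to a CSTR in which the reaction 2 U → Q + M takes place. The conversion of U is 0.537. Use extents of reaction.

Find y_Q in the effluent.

0.148

U reacted = 0.537 × 236 = 126.7 lbmol/h; ν_U = −2, so ξ = 126.7/2 = 63.37 lbmol/h.
Outlet amounts (n = n₀ + ν ξ):
  U: 236 − 2(63.37) = 109.3
  Q: 0 + 1(63.37) = 63.37
  M: 0 + 1(63.37) = 63.37
  R: 192 (inert)
Total out = 428 lbmol/h; y_Q = 63.37 / 428 = 0.1481.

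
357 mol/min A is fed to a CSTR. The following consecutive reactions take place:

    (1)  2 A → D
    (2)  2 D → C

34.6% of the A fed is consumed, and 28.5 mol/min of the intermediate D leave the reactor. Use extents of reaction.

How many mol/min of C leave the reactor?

Conversion of A: A consumed = 2ξ₁ = 0.346 × 357 → ξ₁ = 61.76 mol/min.
D balance: n_D = 0 + 1ξ₁ − 2ξ₂ = 28.5 → ξ₂ = (1·61.76 − 28.5)/2 = 16.63 mol/min.
Outlet amounts (n = n₀ + Σ ν·ξ):
  A: 357 − 2(61.76) = 233.5
  D: 0 + 1(61.76) − 2(16.63) = 28.5
  C: 0 + 1(16.63) = 16.63

16.6 mol/min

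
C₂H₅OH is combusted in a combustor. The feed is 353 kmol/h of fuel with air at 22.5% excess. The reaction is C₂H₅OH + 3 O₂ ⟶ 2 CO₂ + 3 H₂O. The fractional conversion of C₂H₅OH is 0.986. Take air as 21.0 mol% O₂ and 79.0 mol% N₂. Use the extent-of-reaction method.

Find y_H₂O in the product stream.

0.152

Stoichiometric O₂ = 3 × 353 = 1059 kmol/h; O₂ fed = 1059 × 1.225 = 1297 kmol/h.
N₂ fed = 1297 × 79/21 = 4880 kmol/h.
Fuel reacted = 0.986 × 353 → ξ = 348.1 kmol/h.
Outlet (n = n₀ + ν ξ):
  C₂H₅OH: 353 − 1(348.1) = 4.942
  O₂: 1297 − 3(348.1) = 253.1
  N₂: 4880 (inert)
  CO₂: 0 + 2(348.1) = 696.1
  H₂O: 0 + 3(348.1) = 1044
Total out = 6879 kmol/h; y_H₂O = 1044 / 6879 = 0.1518.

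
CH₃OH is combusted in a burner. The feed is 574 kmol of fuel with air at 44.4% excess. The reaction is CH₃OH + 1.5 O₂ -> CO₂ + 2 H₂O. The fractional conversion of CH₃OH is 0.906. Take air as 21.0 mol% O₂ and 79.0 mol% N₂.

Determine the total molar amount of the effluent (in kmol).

6750 kmol

Stoichiometric O₂ = 1.5 × 574 = 861 kmol; O₂ fed = 861 × 1.444 = 1243 kmol.
N₂ fed = 1243 × 79/21 = 4677 kmol.
Fuel reacted = 0.906 × 574 → ξ = 520 kmol.
Outlet (n = n₀ + ν ξ):
  CH₃OH: 574 − 1(520) = 53.96
  O₂: 1243 − 1.5(520) = 463.2
  N₂: 4677 (inert)
  CO₂: 0 + 1(520) = 520
  H₂O: 0 + 2(520) = 1040
Total out = 53.96 + 463.2 + 4677 + 520 + 1040 = 6754 kmol.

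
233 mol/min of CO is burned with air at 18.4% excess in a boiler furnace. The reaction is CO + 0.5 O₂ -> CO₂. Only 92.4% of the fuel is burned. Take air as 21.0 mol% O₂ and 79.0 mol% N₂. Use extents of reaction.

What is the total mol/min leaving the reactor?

Stoichiometric O₂ = 0.5 × 233 = 116.5 mol/min; O₂ fed = 116.5 × 1.184 = 137.9 mol/min.
N₂ fed = 137.9 × 79/21 = 518.9 mol/min.
Fuel reacted = 0.924 × 233 → ξ = 215.3 mol/min.
Outlet (n = n₀ + ν ξ):
  CO: 233 − 1(215.3) = 17.71
  O₂: 137.9 − 0.5(215.3) = 30.29
  N₂: 518.9 (inert)
  CO₂: 0 + 1(215.3) = 215.3
Total out = 17.71 + 30.29 + 518.9 + 215.3 = 782.2 mol/min.

782 mol/min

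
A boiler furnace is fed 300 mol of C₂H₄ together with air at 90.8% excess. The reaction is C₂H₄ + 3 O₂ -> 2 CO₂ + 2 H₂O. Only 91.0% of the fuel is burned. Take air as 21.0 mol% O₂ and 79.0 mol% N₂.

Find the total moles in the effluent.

Stoichiometric O₂ = 3 × 300 = 900 mol; O₂ fed = 900 × 1.908 = 1717 mol.
N₂ fed = 1717 × 79/21 = 6460 mol.
Fuel reacted = 0.91 × 300 → ξ = 273 mol.
Outlet (n = n₀ + ν ξ):
  C₂H₄: 300 − 1(273) = 27
  O₂: 1717 − 3(273) = 898.2
  N₂: 6460 (inert)
  CO₂: 0 + 2(273) = 546
  H₂O: 0 + 2(273) = 546
Total out = 27 + 898.2 + 6460 + 546 + 546 = 8477 mol.

8480 mol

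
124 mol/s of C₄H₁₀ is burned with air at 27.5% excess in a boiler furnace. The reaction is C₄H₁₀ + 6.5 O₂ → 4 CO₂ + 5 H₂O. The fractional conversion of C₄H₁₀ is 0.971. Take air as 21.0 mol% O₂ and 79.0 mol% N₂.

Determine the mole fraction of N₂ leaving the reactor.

Stoichiometric O₂ = 6.5 × 124 = 806 mol/s; O₂ fed = 806 × 1.275 = 1028 mol/s.
N₂ fed = 1028 × 79/21 = 3866 mol/s.
Fuel reacted = 0.971 × 124 → ξ = 120.4 mol/s.
Outlet (n = n₀ + ν ξ):
  C₄H₁₀: 124 − 1(120.4) = 3.596
  O₂: 1028 − 6.5(120.4) = 245
  N₂: 3866 (inert)
  CO₂: 0 + 4(120.4) = 481.6
  H₂O: 0 + 5(120.4) = 602
Total out = 5198 mol/s; y_N₂ = 3866 / 5198 = 0.7437.

0.744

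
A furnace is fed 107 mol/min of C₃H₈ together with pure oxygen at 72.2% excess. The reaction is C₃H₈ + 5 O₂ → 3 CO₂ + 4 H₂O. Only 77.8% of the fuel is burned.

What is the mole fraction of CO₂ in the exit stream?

Stoichiometric O₂ = 5 × 107 = 535 mol/min; O₂ fed = 535 × 1.722 = 921.3 mol/min.
Fuel reacted = 0.778 × 107 → ξ = 83.25 mol/min.
Outlet (n = n₀ + ν ξ):
  C₃H₈: 107 − 1(83.25) = 23.75
  O₂: 921.3 − 5(83.25) = 505
  CO₂: 0 + 3(83.25) = 249.7
  H₂O: 0 + 4(83.25) = 333
Total out = 1112 mol/min; y_CO₂ = 249.7 / 1112 = 0.2247.

0.225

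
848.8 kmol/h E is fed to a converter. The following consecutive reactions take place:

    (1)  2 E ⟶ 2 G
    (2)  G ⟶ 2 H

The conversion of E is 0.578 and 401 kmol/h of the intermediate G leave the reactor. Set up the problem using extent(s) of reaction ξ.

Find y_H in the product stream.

Conversion of E: E consumed = 2ξ₁ = 0.578 × 848.8 → ξ₁ = 245.3 kmol/h.
G balance: n_G = 0 + 2ξ₁ − 1ξ₂ = 401 → ξ₂ = (2·245.3 − 401)/1 = 89.61 kmol/h.
Outlet amounts (n = n₀ + Σ ν·ξ):
  E: 848.8 − 2(245.3) = 358.2
  G: 0 + 2(245.3) − 1(89.61) = 401
  H: 0 + 2(89.61) = 179.2
Total out = 938.4 kmol/h; y_H = 179.2 / 938.4 = 0.191.

0.191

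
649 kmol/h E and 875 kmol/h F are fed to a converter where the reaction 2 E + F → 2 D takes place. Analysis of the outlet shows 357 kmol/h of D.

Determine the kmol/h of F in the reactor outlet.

For D: n = n₀ + 2ξ → 357 = 0 + 2ξ, giving ξ = 178.5 kmol/h.
Outlet amounts (n = n₀ + ν ξ):
  E: 649 − 2(178.5) = 292
  F: 875 − 1(178.5) = 696.5
  D: 0 + 2(178.5) = 357

696 kmol/h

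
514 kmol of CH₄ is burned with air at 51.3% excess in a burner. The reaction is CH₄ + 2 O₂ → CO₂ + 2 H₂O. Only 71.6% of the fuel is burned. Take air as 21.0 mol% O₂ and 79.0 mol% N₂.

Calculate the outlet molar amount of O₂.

819 kmol

Stoichiometric O₂ = 2 × 514 = 1028 kmol; O₂ fed = 1028 × 1.513 = 1555 kmol.
N₂ fed = 1555 × 79/21 = 5851 kmol.
Fuel reacted = 0.716 × 514 → ξ = 368 kmol.
Outlet (n = n₀ + ν ξ):
  CH₄: 514 − 1(368) = 146
  O₂: 1555 − 2(368) = 819.3
  N₂: 5851 (inert)
  CO₂: 0 + 1(368) = 368
  H₂O: 0 + 2(368) = 736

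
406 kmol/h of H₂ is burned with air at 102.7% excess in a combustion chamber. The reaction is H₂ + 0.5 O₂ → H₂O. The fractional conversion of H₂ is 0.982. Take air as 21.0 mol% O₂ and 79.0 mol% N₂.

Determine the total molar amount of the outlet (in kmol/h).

2170 kmol/h

Stoichiometric O₂ = 0.5 × 406 = 203 kmol/h; O₂ fed = 203 × 2.027 = 411.5 kmol/h.
N₂ fed = 411.5 × 79/21 = 1548 kmol/h.
Fuel reacted = 0.982 × 406 → ξ = 398.7 kmol/h.
Outlet (n = n₀ + ν ξ):
  H₂: 406 − 1(398.7) = 7.308
  O₂: 411.5 − 0.5(398.7) = 212.1
  N₂: 1548 (inert)
  H₂O: 0 + 1(398.7) = 398.7
Total out = 7.308 + 212.1 + 1548 + 398.7 = 2166 kmol/h.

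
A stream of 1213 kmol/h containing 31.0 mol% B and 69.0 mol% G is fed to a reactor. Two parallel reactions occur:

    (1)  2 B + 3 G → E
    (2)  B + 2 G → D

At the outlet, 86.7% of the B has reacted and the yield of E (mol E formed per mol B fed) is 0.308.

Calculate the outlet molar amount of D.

Yield of E: 1ξ₁ / 376 = 0.308 → ξ₁ = 115.8 kmol/h.
Conversion of B: 2ξ₁ + 1ξ₂ = 0.867 × 376 = 326 → ξ₂ = 94.38 kmol/h.
Outlet amounts (n = n₀ + Σ ν·ξ):
  B: 376 − 2(115.8) − 1(94.38) = 50.01
  G: 837 − 3(115.8) − 2(94.38) = 300.8
  E: 0 + 1(115.8) = 115.8
  D: 0 + 1(94.38) = 94.38

94.4 kmol/h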